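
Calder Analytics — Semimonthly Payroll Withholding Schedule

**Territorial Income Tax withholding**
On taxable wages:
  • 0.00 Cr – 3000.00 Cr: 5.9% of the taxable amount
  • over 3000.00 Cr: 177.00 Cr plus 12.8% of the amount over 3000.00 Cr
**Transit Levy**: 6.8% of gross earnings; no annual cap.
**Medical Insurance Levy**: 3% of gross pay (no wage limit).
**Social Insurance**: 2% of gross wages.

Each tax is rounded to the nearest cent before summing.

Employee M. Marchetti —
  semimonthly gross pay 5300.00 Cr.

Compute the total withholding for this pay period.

Territorial Income Tax: taxable = 5300.00 Cr
  177.00 Cr + 12.8% × (5300.00 Cr − 3000.00 Cr) = 177.00 Cr + 12.8% × 2300.00 Cr = 471.40 Cr
Transit Levy: 6.8% × 5300.00 Cr = 360.40 Cr
Medical Insurance Levy: 3% × 5300.00 Cr = 159.00 Cr
Social Insurance: 2% × 5300.00 Cr = 106.00 Cr
Total: 471.40 Cr + 360.40 Cr + 159.00 Cr + 106.00 Cr = 1096.80 Cr

1096.80 Cr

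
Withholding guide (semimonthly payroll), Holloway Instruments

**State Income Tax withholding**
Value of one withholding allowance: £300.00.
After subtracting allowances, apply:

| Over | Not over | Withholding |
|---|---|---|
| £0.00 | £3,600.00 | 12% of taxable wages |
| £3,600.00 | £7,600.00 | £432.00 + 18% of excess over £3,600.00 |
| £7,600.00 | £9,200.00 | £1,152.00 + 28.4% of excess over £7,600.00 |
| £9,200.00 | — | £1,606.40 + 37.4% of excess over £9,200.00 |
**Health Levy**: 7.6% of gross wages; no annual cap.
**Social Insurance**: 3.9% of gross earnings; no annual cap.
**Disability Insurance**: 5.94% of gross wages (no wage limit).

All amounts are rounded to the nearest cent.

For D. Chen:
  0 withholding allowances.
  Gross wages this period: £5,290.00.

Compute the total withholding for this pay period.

£1,658.78

State Income Tax: taxable = £5,290.00
  £432.00 + 18% × (£5,290.00 − £3,600.00) = £432.00 + 18% × £1,690.00 = £736.20
Health Levy: 7.6% × £5,290.00 = £402.04
Social Insurance: 3.9% × £5,290.00 = £206.31
Disability Insurance: 5.94% × £5,290.00 = £314.23
Total: £736.20 + £402.04 + £206.31 + £314.23 = £1,658.78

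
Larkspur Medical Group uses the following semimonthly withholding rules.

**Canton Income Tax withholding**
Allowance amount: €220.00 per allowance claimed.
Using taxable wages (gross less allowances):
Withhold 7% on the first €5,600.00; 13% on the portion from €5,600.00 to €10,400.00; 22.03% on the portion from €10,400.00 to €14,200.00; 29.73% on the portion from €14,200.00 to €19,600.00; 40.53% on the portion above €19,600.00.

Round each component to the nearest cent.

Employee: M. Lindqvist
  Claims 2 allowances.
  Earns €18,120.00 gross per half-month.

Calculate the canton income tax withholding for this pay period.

€2,887.74

Canton Income Tax: taxable = €18,120.00 − 2×€220.00 = €17,680.00
  €1,853.14 + 29.73% × (€17,680.00 − €14,200.00) = €1,853.14 + 29.73% × €3,480.00 = €2,887.74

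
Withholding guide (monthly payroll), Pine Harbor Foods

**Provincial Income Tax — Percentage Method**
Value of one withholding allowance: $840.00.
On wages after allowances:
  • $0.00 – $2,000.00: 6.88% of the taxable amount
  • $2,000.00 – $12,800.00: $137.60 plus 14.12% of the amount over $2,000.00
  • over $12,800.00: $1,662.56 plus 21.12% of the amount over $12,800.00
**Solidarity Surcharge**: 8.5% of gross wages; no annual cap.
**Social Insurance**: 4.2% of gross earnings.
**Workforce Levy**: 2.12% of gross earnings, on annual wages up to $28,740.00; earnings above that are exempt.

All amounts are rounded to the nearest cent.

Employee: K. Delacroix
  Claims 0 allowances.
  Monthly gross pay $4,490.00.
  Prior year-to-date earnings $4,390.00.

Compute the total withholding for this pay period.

Provincial Income Tax: taxable = $4,490.00
  $137.60 + 14.12% × ($4,490.00 − $2,000.00) = $137.60 + 14.12% × $2,490.00 = $489.19
Solidarity Surcharge: 8.5% × $4,490.00 = $381.65
Social Insurance: 4.2% × $4,490.00 = $188.58
Workforce Levy: 2.12% × $4,490.00 = $95.19
Total: $489.19 + $381.65 + $188.58 + $95.19 = $1,154.61

$1,154.61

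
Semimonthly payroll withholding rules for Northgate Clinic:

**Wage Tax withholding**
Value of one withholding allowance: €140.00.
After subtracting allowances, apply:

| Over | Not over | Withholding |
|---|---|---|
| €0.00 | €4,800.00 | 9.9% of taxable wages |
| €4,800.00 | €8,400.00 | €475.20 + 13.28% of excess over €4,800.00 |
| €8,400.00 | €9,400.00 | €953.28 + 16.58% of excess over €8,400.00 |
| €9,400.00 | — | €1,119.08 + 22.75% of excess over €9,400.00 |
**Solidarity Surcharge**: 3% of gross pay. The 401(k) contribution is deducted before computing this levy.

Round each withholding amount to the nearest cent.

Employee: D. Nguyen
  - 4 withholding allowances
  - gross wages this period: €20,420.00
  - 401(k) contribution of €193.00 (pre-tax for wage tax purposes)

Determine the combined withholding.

Wage Tax: taxable = €20,420.00 − €193.00 − 4×€140.00 = €19,667.00
  €1,119.08 + 22.75% × (€19,667.00 − €9,400.00) = €1,119.08 + 22.75% × €10,267.00 = €3,454.82
Solidarity Surcharge: 3% × €20,227.00 = €606.81
Total: €3,454.82 + €606.81 = €4,061.63

€4,061.63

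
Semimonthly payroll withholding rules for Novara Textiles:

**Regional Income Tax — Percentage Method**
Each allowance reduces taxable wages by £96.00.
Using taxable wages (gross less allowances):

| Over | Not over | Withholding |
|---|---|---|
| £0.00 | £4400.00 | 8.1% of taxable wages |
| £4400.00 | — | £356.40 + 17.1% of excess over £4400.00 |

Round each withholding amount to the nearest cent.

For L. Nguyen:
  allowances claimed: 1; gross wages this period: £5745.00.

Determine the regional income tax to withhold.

£569.98

Regional Income Tax: taxable = £5745.00 − 1×£96.00 = £5649.00
  £356.40 + 17.1% × (£5649.00 − £4400.00) = £356.40 + 17.1% × £1249.00 = £569.98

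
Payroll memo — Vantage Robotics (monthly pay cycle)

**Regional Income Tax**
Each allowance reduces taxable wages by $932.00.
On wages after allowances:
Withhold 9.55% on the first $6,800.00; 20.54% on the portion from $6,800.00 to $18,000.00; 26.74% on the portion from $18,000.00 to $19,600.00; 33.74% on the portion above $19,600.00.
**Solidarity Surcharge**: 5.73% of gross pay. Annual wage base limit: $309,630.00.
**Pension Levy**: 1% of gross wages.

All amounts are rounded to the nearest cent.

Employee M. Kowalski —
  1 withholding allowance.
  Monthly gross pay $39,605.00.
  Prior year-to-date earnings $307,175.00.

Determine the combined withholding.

$10,349.67

Regional Income Tax: taxable = $39,605.00 − 1×$932.00 = $38,673.00
  $3,377.72 + 33.74% × ($38,673.00 − $19,600.00) = $3,377.72 + 33.74% × $19,073.00 = $9,812.95
Solidarity Surcharge: cap $309,630.00 − YTD $307,175.00 = $2,455.00 subject; 5.73% × $2,455.00 = $140.67
Pension Levy: 1% × $39,605.00 = $396.05
Total: $9,812.95 + $140.67 + $396.05 = $10,349.67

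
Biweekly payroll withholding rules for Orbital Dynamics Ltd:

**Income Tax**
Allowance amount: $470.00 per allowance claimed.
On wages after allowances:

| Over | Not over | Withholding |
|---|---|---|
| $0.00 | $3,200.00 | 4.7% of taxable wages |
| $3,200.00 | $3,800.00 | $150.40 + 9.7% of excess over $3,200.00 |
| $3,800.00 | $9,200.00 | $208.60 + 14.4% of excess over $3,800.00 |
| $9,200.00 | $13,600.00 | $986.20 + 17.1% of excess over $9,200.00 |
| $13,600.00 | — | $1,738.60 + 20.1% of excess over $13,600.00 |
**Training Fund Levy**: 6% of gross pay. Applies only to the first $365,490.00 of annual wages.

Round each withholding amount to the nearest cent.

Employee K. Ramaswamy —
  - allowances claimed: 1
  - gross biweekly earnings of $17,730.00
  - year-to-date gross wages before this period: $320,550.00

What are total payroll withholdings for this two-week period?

$3,538.06

Income Tax: taxable = $17,730.00 − 1×$470.00 = $17,260.00
  $1,738.60 + 20.1% × ($17,260.00 − $13,600.00) = $1,738.60 + 20.1% × $3,660.00 = $2,474.26
Training Fund Levy: 6% × $17,730.00 = $1,063.80
Total: $2,474.26 + $1,063.80 = $3,538.06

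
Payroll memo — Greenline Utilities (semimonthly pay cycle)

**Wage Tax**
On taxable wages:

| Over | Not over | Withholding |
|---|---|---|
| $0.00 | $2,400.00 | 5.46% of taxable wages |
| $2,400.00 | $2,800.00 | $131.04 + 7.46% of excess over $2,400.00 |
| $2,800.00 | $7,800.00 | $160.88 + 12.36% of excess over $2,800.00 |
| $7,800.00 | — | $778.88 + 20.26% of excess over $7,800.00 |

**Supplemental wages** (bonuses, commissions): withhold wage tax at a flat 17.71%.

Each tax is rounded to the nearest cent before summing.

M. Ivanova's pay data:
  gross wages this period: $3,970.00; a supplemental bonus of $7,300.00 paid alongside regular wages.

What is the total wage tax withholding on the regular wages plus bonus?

$1,598.32

Wage Tax: taxable = $3,970.00
  $160.88 + 12.36% × ($3,970.00 − $2,800.00) = $160.88 + 12.36% × $1,170.00 = $305.49
Supplemental (17.71% flat on bonus): 17.71% × $7,300.00 = $1,292.83
Total wage tax: $305.49 + $1,292.83 = $1,598.32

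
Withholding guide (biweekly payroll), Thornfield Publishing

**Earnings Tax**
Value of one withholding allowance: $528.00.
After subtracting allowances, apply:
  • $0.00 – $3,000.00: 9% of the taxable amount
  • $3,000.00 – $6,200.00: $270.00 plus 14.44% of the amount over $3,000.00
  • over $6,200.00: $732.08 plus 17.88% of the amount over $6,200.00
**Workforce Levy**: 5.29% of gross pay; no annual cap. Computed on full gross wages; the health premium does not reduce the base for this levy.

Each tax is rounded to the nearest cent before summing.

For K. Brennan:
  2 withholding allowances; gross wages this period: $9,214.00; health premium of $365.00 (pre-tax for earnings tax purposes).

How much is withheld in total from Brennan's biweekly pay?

Earnings Tax: taxable = $9,214.00 − $365.00 − 2×$528.00 = $7,793.00
  $732.08 + 17.88% × ($7,793.00 − $6,200.00) = $732.08 + 17.88% × $1,593.00 = $1,016.91
Workforce Levy: 5.29% × $9,214.00 = $487.42
Total: $1,016.91 + $487.42 = $1,504.33

$1,504.33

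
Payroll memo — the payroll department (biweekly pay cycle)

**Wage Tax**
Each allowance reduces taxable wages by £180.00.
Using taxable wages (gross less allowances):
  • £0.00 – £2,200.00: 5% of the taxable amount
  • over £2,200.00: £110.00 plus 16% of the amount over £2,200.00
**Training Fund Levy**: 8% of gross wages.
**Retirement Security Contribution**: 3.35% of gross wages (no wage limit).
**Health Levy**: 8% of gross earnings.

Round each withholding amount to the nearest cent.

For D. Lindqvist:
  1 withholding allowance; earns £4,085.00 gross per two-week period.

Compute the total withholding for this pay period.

Wage Tax: taxable = £4,085.00 − 1×£180.00 = £3,905.00
  £110.00 + 16% × (£3,905.00 − £2,200.00) = £110.00 + 16% × £1,705.00 = £382.80
Training Fund Levy: 8% × £4,085.00 = £326.80
Retirement Security Contribution: 3.35% × £4,085.00 = £136.85
Health Levy: 8% × £4,085.00 = £326.80
Total: £382.80 + £326.80 + £136.85 + £326.80 = £1,173.25

£1,173.25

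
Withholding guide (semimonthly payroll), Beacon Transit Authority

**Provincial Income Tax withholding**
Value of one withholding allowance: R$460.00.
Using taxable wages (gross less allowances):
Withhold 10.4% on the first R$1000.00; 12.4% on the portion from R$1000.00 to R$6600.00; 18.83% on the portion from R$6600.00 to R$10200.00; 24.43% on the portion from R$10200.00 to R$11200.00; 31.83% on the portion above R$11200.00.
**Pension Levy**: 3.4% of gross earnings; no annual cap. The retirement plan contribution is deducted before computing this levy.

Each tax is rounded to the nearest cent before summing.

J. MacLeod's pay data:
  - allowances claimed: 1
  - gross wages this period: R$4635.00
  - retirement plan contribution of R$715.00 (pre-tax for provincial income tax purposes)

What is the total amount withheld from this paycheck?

Provincial Income Tax: taxable = R$4635.00 − R$715.00 − 1×R$460.00 = R$3460.00
  R$104.00 + 12.4% × (R$3460.00 − R$1000.00) = R$104.00 + 12.4% × R$2460.00 = R$409.04
Pension Levy: 3.4% × R$3920.00 = R$133.28
Total: R$409.04 + R$133.28 = R$542.32

R$542.32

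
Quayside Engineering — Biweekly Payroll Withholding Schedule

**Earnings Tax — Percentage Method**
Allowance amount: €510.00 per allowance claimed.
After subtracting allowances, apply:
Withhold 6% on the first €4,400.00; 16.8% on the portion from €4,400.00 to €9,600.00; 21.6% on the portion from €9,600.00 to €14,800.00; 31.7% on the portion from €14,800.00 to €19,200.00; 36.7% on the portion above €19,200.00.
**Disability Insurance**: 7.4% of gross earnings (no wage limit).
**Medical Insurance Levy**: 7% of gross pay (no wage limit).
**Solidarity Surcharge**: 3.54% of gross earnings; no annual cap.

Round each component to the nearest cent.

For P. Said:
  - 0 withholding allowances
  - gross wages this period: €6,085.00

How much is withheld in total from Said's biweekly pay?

Earnings Tax: taxable = €6,085.00
  €264.00 + 16.8% × (€6,085.00 − €4,400.00) = €264.00 + 16.8% × €1,685.00 = €547.08
Disability Insurance: 7.4% × €6,085.00 = €450.29
Medical Insurance Levy: 7% × €6,085.00 = €425.95
Solidarity Surcharge: 3.54% × €6,085.00 = €215.41
Total: €547.08 + €450.29 + €425.95 + €215.41 = €1,638.73

€1,638.73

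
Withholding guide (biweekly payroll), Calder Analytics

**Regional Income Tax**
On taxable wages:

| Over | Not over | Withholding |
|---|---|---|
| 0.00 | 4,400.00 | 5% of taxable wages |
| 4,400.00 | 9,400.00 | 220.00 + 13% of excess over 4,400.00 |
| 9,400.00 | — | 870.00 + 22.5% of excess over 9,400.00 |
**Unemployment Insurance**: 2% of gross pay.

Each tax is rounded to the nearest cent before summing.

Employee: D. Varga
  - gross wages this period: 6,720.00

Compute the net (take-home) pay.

Regional Income Tax: taxable = 6,720.00
  220.00 + 13% × (6,720.00 − 4,400.00) = 220.00 + 13% × 2,320.00 = 521.60
Unemployment Insurance: 2% × 6,720.00 = 134.40
Total withheld: 521.60 + 134.40 = 656.00
Net pay: 6,720.00 − 656.00 = 6,064.00

6,064.00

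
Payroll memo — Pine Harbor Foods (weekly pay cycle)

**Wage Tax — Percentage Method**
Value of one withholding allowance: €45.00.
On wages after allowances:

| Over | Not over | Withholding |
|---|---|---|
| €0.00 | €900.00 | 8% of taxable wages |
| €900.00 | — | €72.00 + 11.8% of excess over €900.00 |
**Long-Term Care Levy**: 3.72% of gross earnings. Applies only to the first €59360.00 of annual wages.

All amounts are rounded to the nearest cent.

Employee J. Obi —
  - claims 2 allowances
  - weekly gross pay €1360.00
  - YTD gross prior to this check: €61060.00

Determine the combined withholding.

Wage Tax: taxable = €1360.00 − 2×€45.00 = €1270.00
  €72.00 + 11.8% × (€1270.00 − €900.00) = €72.00 + 11.8% × €370.00 = €115.66
Long-Term Care Levy: YTD €61060.00 ≥ cap €59360.00 → €0.00
Total: €115.66 + €0.00 = €115.66

€115.66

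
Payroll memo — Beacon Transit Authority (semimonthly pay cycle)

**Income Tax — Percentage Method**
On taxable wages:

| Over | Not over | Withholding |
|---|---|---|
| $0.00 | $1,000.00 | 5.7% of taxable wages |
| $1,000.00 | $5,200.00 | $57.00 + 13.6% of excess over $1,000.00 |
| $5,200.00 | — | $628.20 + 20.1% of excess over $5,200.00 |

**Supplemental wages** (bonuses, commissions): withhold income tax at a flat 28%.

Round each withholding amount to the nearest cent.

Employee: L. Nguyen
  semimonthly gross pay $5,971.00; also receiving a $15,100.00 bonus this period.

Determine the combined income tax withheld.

Income Tax: taxable = $5,971.00
  $628.20 + 20.1% × ($5,971.00 − $5,200.00) = $628.20 + 20.1% × $771.00 = $783.17
Supplemental (28% flat on bonus): 28% × $15,100.00 = $4,228.00
Total income tax: $783.17 + $4,228.00 = $5,011.17

$5,011.17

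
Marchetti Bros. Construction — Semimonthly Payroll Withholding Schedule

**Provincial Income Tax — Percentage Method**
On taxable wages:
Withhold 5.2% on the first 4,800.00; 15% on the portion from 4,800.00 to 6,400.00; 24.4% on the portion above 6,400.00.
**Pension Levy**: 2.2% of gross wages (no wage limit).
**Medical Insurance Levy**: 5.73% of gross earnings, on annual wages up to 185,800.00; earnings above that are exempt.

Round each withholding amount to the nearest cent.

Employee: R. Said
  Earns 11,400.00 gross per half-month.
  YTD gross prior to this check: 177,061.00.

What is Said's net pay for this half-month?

Provincial Income Tax: taxable = 11,400.00
  489.60 + 24.4% × (11,400.00 − 6,400.00) = 489.60 + 24.4% × 5,000.00 = 1,709.60
Pension Levy: 2.2% × 11,400.00 = 250.80
Medical Insurance Levy: cap 185,800.00 − YTD 177,061.00 = 8,739.00 subject; 5.73% × 8,739.00 = 500.74
Total withheld: 1,709.60 + 250.80 + 500.74 = 2,461.14
Net pay: 11,400.00 − 2,461.14 = 8,938.86

8,938.86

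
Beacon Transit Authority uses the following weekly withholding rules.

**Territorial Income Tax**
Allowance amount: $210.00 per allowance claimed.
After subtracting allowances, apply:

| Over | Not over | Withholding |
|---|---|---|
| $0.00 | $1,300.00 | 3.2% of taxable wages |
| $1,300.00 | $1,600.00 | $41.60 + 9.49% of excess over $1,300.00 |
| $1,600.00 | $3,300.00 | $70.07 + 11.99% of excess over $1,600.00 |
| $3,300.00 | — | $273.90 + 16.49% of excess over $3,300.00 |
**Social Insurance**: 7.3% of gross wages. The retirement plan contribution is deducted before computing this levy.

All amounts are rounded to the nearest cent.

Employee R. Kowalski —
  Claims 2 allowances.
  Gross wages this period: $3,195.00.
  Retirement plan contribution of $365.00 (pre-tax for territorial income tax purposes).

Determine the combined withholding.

$373.78

Territorial Income Tax: taxable = $3,195.00 − $365.00 − 2×$210.00 = $2,410.00
  $70.07 + 11.99% × ($2,410.00 − $1,600.00) = $70.07 + 11.99% × $810.00 = $167.19
Social Insurance: 7.3% × $2,830.00 = $206.59
Total: $167.19 + $206.59 = $373.78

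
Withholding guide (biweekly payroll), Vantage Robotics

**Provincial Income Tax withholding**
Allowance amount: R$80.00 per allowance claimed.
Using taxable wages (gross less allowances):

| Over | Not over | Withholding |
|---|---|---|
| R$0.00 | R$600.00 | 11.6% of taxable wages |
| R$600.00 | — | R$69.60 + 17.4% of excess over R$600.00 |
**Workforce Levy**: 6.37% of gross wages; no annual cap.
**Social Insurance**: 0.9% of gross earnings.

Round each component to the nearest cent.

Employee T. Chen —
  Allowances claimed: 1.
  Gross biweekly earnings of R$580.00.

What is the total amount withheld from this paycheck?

Provincial Income Tax: taxable = R$580.00 − 1×R$80.00 = R$500.00
  11.6% × R$500.00 = R$58.00
Workforce Levy: 6.37% × R$580.00 = R$36.95
Social Insurance: 0.9% × R$580.00 = R$5.22
Total: R$58.00 + R$36.95 + R$5.22 = R$100.17

R$100.17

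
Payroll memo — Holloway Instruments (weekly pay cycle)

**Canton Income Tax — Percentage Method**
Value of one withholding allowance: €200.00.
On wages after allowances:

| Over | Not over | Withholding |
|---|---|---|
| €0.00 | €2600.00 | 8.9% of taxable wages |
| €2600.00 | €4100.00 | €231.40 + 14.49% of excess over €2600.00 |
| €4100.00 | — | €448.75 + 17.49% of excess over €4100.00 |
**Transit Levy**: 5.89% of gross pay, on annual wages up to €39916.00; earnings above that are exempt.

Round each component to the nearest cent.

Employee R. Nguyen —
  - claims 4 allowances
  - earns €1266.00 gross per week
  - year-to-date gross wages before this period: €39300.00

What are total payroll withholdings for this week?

Canton Income Tax: taxable = €1266.00 − 4×€200.00 = €466.00
  8.9% × €466.00 = €41.47
Transit Levy: cap €39916.00 − YTD €39300.00 = €616.00 subject; 5.89% × €616.00 = €36.28
Total: €41.47 + €36.28 = €77.75

€77.75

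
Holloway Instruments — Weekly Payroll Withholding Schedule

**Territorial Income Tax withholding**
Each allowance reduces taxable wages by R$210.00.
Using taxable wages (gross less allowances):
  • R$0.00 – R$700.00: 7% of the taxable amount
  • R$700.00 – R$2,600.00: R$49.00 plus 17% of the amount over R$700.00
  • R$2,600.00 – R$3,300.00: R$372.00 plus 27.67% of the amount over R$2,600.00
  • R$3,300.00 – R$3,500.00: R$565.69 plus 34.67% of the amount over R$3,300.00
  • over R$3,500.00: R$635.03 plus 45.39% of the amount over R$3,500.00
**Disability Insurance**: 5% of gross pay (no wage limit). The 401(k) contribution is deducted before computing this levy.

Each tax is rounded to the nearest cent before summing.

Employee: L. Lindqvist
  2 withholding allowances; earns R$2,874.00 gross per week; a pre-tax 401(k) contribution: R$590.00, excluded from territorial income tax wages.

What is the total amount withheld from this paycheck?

R$361.08

Territorial Income Tax: taxable = R$2,874.00 − R$590.00 − 2×R$210.00 = R$1,864.00
  R$49.00 + 17% × (R$1,864.00 − R$700.00) = R$49.00 + 17% × R$1,164.00 = R$246.88
Disability Insurance: 5% × R$2,284.00 = R$114.20
Total: R$246.88 + R$114.20 = R$361.08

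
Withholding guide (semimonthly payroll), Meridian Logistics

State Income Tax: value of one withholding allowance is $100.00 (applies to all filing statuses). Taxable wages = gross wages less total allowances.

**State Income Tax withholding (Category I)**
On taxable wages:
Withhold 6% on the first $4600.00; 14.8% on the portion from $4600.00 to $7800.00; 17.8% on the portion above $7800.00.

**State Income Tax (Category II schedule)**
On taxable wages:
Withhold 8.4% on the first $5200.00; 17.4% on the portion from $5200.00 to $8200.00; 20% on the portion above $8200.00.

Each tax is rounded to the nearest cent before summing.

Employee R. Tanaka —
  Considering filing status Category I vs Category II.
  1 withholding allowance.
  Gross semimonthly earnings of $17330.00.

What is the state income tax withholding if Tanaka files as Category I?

State Income Tax (Category I): taxable = $17330.00 − 1×$100.00 = $17230.00
  $749.60 + 17.8% × ($17230.00 − $7800.00) = $749.60 + 17.8% × $9430.00 = $2428.14

$2428.14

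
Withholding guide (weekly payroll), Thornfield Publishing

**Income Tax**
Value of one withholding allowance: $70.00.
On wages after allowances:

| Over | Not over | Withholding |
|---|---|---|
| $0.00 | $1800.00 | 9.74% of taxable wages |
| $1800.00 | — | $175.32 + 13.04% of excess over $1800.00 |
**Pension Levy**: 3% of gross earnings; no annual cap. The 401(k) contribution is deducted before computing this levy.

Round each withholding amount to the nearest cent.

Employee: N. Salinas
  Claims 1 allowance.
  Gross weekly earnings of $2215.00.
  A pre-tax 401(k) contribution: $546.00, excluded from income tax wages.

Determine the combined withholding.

$205.81

Income Tax: taxable = $2215.00 − $546.00 − 1×$70.00 = $1599.00
  9.74% × $1599.00 = $155.74
Pension Levy: 3% × $1669.00 = $50.07
Total: $155.74 + $50.07 = $205.81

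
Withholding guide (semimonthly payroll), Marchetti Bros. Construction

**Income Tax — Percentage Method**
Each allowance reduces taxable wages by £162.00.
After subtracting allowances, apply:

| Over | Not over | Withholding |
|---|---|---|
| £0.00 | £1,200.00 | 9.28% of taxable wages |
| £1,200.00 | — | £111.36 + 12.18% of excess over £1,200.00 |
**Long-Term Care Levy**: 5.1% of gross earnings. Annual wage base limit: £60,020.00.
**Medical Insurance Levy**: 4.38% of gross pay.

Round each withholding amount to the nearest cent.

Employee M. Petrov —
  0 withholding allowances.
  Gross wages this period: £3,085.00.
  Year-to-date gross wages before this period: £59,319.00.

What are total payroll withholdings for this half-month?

£511.82

Income Tax: taxable = £3,085.00
  £111.36 + 12.18% × (£3,085.00 − £1,200.00) = £111.36 + 12.18% × £1,885.00 = £340.95
Long-Term Care Levy: cap £60,020.00 − YTD £59,319.00 = £701.00 subject; 5.1% × £701.00 = £35.75
Medical Insurance Levy: 4.38% × £3,085.00 = £135.12
Total: £340.95 + £35.75 + £135.12 = £511.82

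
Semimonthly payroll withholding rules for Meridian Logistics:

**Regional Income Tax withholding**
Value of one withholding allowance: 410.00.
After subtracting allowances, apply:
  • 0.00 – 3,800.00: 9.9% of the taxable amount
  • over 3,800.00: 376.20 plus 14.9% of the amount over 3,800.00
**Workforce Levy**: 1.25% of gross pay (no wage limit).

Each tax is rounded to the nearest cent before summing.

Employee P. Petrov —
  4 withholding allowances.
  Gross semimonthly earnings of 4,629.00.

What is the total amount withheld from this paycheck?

353.77

Regional Income Tax: taxable = 4,629.00 − 4×410.00 = 2,989.00
  9.9% × 2,989.00 = 295.91
Workforce Levy: 1.25% × 4,629.00 = 57.86
Total: 295.91 + 57.86 = 353.77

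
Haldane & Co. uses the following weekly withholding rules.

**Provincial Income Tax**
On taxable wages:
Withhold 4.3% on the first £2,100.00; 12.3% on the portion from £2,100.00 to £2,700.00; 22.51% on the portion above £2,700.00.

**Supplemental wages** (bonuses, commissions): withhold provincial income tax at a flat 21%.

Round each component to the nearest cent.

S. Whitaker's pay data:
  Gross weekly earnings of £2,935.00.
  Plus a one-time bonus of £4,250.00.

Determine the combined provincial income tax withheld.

£1,109.50

Provincial Income Tax: taxable = £2,935.00
  £164.10 + 22.51% × (£2,935.00 − £2,700.00) = £164.10 + 22.51% × £235.00 = £217.00
Supplemental (21% flat on bonus): 21% × £4,250.00 = £892.50
Total provincial income tax: £217.00 + £892.50 = £1,109.50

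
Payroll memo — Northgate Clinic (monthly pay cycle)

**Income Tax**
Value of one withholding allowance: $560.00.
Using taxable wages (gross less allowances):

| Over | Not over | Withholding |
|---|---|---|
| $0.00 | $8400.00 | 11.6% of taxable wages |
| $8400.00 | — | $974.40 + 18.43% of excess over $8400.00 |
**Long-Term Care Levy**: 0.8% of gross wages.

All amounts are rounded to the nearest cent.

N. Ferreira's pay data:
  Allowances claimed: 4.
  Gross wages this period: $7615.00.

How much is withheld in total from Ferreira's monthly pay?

$684.42

Income Tax: taxable = $7615.00 − 4×$560.00 = $5375.00
  11.6% × $5375.00 = $623.50
Long-Term Care Levy: 0.8% × $7615.00 = $60.92
Total: $623.50 + $60.92 = $684.42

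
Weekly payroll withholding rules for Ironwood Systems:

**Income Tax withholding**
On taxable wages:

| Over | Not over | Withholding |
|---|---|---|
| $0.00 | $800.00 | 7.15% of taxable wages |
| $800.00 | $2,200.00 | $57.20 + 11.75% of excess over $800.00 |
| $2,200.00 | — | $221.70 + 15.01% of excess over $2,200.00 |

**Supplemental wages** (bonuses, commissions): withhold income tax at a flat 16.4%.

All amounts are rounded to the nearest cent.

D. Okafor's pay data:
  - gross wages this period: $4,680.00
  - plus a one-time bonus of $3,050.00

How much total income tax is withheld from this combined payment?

$1,094.15

Income Tax: taxable = $4,680.00
  $221.70 + 15.01% × ($4,680.00 − $2,200.00) = $221.70 + 15.01% × $2,480.00 = $593.95
Supplemental (16.4% flat on bonus): 16.4% × $3,050.00 = $500.20
Total income tax: $593.95 + $500.20 = $1,094.15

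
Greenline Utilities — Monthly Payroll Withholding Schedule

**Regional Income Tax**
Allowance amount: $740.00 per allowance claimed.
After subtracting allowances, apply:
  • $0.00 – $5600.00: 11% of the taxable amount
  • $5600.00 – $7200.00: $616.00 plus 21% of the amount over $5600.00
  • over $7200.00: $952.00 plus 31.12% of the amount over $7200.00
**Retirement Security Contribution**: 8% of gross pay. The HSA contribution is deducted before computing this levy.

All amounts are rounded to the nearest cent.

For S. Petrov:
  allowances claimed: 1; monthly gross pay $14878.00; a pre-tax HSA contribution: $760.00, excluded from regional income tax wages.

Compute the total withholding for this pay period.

Regional Income Tax: taxable = $14878.00 − $760.00 − 1×$740.00 = $13378.00
  $952.00 + 31.12% × ($13378.00 − $7200.00) = $952.00 + 31.12% × $6178.00 = $2874.59
Retirement Security Contribution: 8% × $14118.00 = $1129.44
Total: $2874.59 + $1129.44 = $4004.03

$4004.03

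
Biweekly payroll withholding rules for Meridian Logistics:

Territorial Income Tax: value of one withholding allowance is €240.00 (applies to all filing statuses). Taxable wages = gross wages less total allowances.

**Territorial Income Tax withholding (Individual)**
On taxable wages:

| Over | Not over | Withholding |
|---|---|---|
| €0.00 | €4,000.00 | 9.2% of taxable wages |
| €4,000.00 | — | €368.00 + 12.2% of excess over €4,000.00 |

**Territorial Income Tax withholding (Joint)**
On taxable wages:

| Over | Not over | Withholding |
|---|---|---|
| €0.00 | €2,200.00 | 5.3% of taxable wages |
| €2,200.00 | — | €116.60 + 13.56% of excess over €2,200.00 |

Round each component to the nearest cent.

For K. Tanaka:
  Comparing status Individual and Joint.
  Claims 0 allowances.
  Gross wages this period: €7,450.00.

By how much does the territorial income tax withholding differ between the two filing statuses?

€39.60

Territorial Income Tax (Individual): taxable = €7,450.00
  €368.00 + 12.2% × (€7,450.00 − €4,000.00) = €368.00 + 12.2% × €3,450.00 = €788.90
Territorial Income Tax (Joint): taxable = €7,450.00
  €116.60 + 13.56% × (€7,450.00 − €2,200.00) = €116.60 + 13.56% × €5,250.00 = €828.50
Difference: |€788.90 − €828.50| = €39.60 (higher under Joint)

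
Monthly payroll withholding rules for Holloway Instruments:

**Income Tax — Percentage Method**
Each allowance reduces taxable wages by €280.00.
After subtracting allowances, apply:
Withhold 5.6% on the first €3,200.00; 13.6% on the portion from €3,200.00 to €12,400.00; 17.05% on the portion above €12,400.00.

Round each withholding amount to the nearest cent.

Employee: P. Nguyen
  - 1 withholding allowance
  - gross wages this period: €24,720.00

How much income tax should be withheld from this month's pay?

Income Tax: taxable = €24,720.00 − 1×€280.00 = €24,440.00
  €1,430.40 + 17.05% × (€24,440.00 − €12,400.00) = €1,430.40 + 17.05% × €12,040.00 = €3,483.22

€3,483.22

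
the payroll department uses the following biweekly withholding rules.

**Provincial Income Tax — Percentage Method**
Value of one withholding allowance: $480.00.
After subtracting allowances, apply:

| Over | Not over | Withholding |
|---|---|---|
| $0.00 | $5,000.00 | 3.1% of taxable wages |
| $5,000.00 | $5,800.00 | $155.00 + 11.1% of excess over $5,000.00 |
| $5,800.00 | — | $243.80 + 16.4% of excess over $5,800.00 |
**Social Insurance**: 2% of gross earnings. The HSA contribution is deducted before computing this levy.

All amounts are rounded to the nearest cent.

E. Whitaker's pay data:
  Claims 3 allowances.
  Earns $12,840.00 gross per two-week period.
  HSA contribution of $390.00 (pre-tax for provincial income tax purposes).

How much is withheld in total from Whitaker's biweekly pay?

Provincial Income Tax: taxable = $12,840.00 − $390.00 − 3×$480.00 = $11,010.00
  $243.80 + 16.4% × ($11,010.00 − $5,800.00) = $243.80 + 16.4% × $5,210.00 = $1,098.24
Social Insurance: 2% × $12,450.00 = $249.00
Total: $1,098.24 + $249.00 = $1,347.24

$1,347.24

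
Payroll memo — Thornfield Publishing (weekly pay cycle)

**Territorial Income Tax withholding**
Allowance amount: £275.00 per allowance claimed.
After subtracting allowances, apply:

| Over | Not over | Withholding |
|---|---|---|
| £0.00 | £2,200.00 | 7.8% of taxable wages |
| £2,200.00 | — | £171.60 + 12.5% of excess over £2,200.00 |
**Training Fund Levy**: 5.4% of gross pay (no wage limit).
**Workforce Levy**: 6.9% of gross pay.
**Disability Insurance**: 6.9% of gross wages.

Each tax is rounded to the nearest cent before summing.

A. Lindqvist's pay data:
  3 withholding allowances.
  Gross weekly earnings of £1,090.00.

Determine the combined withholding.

£229.95

Territorial Income Tax: taxable = £1,090.00 − 3×£275.00 = £265.00
  7.8% × £265.00 = £20.67
Training Fund Levy: 5.4% × £1,090.00 = £58.86
Workforce Levy: 6.9% × £1,090.00 = £75.21
Disability Insurance: 6.9% × £1,090.00 = £75.21
Total: £20.67 + £58.86 + £75.21 + £75.21 = £229.95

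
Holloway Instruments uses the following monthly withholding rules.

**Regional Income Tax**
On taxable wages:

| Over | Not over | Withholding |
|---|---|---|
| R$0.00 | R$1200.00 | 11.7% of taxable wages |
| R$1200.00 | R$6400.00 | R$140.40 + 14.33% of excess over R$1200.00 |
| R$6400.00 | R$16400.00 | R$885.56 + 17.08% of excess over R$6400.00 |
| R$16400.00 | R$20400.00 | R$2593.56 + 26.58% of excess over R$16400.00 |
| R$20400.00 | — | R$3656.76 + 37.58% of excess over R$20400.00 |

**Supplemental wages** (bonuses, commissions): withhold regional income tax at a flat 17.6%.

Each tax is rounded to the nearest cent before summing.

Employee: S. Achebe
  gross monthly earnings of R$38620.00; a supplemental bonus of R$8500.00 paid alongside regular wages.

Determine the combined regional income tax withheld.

R$11999.84

Regional Income Tax: taxable = R$38620.00
  R$3656.76 + 37.58% × (R$38620.00 − R$20400.00) = R$3656.76 + 37.58% × R$18220.00 = R$10503.84
Supplemental (17.6% flat on bonus): 17.6% × R$8500.00 = R$1496.00
Total regional income tax: R$10503.84 + R$1496.00 = R$11999.84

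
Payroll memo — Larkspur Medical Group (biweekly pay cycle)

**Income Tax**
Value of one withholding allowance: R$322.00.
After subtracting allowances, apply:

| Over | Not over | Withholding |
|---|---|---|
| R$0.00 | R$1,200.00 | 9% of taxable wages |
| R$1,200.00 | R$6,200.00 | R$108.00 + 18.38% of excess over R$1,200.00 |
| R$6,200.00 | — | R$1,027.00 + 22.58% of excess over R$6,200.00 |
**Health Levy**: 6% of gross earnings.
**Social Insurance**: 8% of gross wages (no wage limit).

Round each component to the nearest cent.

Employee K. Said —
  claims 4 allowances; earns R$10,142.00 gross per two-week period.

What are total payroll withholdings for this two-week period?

R$3,046.15

Income Tax: taxable = R$10,142.00 − 4×R$322.00 = R$8,854.00
  R$1,027.00 + 22.58% × (R$8,854.00 − R$6,200.00) = R$1,027.00 + 22.58% × R$2,654.00 = R$1,626.27
Health Levy: 6% × R$10,142.00 = R$608.52
Social Insurance: 8% × R$10,142.00 = R$811.36
Total: R$1,626.27 + R$608.52 + R$811.36 = R$3,046.15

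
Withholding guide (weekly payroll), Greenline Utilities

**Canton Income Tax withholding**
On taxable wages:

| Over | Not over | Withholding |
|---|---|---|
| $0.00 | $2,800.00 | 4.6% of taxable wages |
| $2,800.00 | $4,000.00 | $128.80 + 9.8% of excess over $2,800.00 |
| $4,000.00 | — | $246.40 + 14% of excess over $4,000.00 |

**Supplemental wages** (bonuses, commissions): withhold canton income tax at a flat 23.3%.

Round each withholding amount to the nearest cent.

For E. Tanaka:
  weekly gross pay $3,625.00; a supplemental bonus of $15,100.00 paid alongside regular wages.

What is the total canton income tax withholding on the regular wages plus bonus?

$3,727.95

Canton Income Tax: taxable = $3,625.00
  $128.80 + 9.8% × ($3,625.00 − $2,800.00) = $128.80 + 9.8% × $825.00 = $209.65
Supplemental (23.3% flat on bonus): 23.3% × $15,100.00 = $3,518.30
Total canton income tax: $209.65 + $3,518.30 = $3,727.95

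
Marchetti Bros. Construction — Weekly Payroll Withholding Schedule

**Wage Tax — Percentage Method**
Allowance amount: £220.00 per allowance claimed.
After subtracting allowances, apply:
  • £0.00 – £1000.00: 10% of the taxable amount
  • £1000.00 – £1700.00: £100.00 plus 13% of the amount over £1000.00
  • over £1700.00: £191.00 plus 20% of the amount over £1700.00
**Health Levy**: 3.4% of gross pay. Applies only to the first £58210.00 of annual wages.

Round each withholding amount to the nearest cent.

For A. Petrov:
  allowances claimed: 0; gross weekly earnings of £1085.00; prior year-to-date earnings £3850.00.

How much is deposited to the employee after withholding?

Wage Tax: taxable = £1085.00
  £100.00 + 13% × (£1085.00 − £1000.00) = £100.00 + 13% × £85.00 = £111.05
Health Levy: 3.4% × £1085.00 = £36.89
Total withheld: £111.05 + £36.89 = £147.94
Net pay: £1085.00 − £147.94 = £937.06

£937.06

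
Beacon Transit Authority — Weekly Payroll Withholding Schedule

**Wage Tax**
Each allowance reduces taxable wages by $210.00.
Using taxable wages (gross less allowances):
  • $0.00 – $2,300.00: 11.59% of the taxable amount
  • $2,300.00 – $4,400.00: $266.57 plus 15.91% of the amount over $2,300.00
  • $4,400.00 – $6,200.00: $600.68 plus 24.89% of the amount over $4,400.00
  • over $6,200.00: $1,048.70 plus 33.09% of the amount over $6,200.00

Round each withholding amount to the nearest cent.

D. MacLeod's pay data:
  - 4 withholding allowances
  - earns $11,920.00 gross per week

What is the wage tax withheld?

Wage Tax: taxable = $11,920.00 − 4×$210.00 = $11,080.00
  $1,048.70 + 33.09% × ($11,080.00 − $6,200.00) = $1,048.70 + 33.09% × $4,880.00 = $2,663.49

$2,663.49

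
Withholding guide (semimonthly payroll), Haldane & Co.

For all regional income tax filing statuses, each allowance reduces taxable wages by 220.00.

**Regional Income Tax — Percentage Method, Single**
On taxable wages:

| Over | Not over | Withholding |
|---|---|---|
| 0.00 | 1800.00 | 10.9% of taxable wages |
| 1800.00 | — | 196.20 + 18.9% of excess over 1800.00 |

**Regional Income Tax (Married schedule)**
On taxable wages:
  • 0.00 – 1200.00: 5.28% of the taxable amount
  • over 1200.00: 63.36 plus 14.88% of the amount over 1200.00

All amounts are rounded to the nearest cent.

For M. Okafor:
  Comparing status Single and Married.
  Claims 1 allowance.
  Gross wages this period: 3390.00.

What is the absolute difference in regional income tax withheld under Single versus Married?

98.63

Regional Income Tax (Single): taxable = 3390.00 − 1×220.00 = 3170.00
  196.20 + 18.9% × (3170.00 − 1800.00) = 196.20 + 18.9% × 1370.00 = 455.13
Regional Income Tax (Married): taxable = 3390.00 − 1×220.00 = 3170.00
  63.36 + 14.88% × (3170.00 − 1200.00) = 63.36 + 14.88% × 1970.00 = 356.50
Difference: |455.13 − 356.50| = 98.63 (higher under Single)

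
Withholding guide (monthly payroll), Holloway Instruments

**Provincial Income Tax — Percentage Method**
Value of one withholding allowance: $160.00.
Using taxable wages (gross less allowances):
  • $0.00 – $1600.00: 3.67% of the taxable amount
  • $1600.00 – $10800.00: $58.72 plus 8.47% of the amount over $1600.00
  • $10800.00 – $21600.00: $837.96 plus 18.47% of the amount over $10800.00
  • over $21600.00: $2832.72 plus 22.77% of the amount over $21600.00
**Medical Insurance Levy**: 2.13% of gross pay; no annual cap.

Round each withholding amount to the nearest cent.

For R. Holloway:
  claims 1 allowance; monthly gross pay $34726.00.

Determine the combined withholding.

$6524.74

Provincial Income Tax: taxable = $34726.00 − 1×$160.00 = $34566.00
  $2832.72 + 22.77% × ($34566.00 − $21600.00) = $2832.72 + 22.77% × $12966.00 = $5785.08
Medical Insurance Levy: 2.13% × $34726.00 = $739.66
Total: $5785.08 + $739.66 = $6524.74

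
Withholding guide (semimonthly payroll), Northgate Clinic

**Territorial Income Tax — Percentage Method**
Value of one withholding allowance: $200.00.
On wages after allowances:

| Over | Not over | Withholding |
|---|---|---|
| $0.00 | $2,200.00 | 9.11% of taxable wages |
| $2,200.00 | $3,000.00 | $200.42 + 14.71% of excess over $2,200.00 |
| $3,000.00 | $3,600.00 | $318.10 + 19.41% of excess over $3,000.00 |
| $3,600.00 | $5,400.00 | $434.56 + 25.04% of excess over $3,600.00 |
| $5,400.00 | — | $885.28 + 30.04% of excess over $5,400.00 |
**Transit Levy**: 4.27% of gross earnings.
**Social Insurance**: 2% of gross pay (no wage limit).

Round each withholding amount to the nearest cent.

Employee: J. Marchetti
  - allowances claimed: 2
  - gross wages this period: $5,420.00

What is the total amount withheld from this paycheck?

Territorial Income Tax: taxable = $5,420.00 − 2×$200.00 = $5,020.00
  $434.56 + 25.04% × ($5,020.00 − $3,600.00) = $434.56 + 25.04% × $1,420.00 = $790.13
Transit Levy: 4.27% × $5,420.00 = $231.43
Social Insurance: 2% × $5,420.00 = $108.40
Total: $790.13 + $231.43 + $108.40 = $1,129.96

$1,129.96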